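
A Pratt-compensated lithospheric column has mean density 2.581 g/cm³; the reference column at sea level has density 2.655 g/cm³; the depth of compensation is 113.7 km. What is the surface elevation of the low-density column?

3.26 km

ρ_ref D = ρ (D + h) → h = D (ρ_ref − ρ)/ρ.
h = 113.7 km × (2.655 − 2.581)/2.581 = 3.26 km.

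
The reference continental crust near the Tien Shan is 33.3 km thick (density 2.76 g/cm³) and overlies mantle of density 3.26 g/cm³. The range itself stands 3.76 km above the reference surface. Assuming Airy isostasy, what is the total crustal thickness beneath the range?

Root depth r = h ρ_c / (ρ_m − ρ_c) = 3.76 km × 2.76 / 0.5 = 20.76 km.
Total thickness = T + h + r = 33.3 km + 3.76 km + 20.76 km = 57.8 km.

57.8 km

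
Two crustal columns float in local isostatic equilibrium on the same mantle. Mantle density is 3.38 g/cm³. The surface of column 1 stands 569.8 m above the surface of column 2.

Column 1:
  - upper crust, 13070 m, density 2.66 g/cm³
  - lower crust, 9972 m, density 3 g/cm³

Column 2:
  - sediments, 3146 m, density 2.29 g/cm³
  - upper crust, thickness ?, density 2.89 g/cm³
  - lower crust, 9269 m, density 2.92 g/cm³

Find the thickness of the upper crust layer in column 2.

7310 m

Take the compensation level at the base of the deeper column (depth z_c below the surface of column 1) and equate Σ ρ_i t_i down to z_c; mantle fills any gap and the z_c terms cancel.
Column 1: 13070×2.66 + 9972×3 + (z_c − 23042)×3.38
Column 2: 569.8×0 + 3146×2.29 + x×2.89 + 9269×2.92 + (z_c − 569.8 − 12415 − x)×3.38
The z_c×3.38 term appears on both sides and cancels. Collect the known terms of each column as K = Σ(ρt)_known − 3.38 × (depth of known layers): K_1 = 64682.2 − 3.38×23042 = −13199.76; K_2 = 34269.82 − 3.38×(569.8 + 12415) = −9618.804.
Balance: K_1 = K_2 − x×(3.38 − 2.89), so x = (K_2 − K_1)/(3.38 − 2.89) = 3580.96/0.49 = 7310 m.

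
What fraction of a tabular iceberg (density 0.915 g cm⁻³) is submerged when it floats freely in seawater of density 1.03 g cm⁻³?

Submerged fraction = ρ_obj/ρ_fluid = 0.915/1.03 = 0.888.

0.888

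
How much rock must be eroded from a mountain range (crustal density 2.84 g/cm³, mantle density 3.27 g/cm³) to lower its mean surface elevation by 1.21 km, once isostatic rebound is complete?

9.2 km

Net drop Δ = e − u = e − e ρ_c/ρ_m = e (ρ_m − ρ_c)/ρ_m.
e = Δ ρ_m/(ρ_m − ρ_c) = 1.21 km × 3.27/0.43 = 9.2 km.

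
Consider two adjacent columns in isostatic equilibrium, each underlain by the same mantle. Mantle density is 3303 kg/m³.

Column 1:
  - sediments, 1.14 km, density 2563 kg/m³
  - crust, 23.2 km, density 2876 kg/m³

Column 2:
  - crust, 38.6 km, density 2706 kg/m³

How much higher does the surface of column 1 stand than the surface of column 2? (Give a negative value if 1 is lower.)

−3.72 km

For any compensation level in the mantle, the mantle terms cancel and isostasy reduces to e = (Σt_1 − Σt_2) − (Σ(ρt)_1 − Σ(ρt)_2) / ρ_m.
Σt_1 = 24.34 km; Σt_2 = 38.6 km; Σ(ρt)_1 = 69645.02; Σ(ρt)_2 = 104451.6 (in km·kg/m³).
e = (24.34 − 38.6) − (69645.02 − 104451.6) / 3303 = −3.72 km.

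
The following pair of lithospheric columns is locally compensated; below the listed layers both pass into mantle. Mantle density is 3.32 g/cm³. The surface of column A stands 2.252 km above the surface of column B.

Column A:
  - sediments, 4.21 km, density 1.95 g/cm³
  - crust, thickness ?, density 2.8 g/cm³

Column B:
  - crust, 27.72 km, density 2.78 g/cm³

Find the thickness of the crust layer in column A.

Take the compensation level at the base of the deeper column (depth z_c below the surface of column A) and equate Σ ρ_i t_i down to z_c; mantle fills any gap and the z_c terms cancel.
Column A: 4.21×1.95 + x×2.8 + (z_c − 4.21 − x)×3.32
Column B: 2.252×0 + 27.72×2.78 + (z_c − 2.252 − 27.72)×3.32
The z_c×3.32 term appears on both sides and cancels. Collect the known terms of each column as K = Σ(ρt)_known − 3.32 × (depth of known layers): K_A = 8.2095 − 3.32×4.21 = −5.7677; K_B = 77.0616 − 3.32×(2.252 + 27.72) = −22.44544.
Balance: K_A − x×(3.32 − 2.8) = K_B, so x = (K_A − K_B)/(3.32 − 2.8) = 16.6777/0.52 = 32.1 km.

32.1 km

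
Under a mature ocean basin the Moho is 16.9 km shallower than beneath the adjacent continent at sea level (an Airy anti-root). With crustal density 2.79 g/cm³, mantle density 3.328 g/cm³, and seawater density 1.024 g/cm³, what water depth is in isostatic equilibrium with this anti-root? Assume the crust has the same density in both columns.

5.15 km

Replacing a thickness d of crust by seawater at the top must be balanced by replacing crust with mantle at the base: d (ρ_c − ρ_w) = a (ρ_m − ρ_c).
d = a (ρ_m − ρ_c)/(ρ_c − ρ_w) = 16.9 km × 0.538/1.766 = 5.15 km.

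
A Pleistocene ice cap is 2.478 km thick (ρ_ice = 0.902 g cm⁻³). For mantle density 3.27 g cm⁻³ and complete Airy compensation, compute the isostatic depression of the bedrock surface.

0.684 km

For local isostatic compensation: the ice load ρ_ice t is balanced by mantle displaced below, ρ_m s.
s = t ρ_ice / ρ_m = 2.478 km × 0.902/3.27 = 0.684 km.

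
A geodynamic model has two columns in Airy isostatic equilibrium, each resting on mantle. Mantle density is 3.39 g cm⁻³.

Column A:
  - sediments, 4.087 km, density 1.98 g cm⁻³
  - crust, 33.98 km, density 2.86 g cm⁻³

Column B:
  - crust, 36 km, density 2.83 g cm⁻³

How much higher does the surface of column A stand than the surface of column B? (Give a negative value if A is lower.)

1.07 km

For any compensation level in the mantle, the mantle terms cancel and isostasy reduces to e = (Σt_A − Σt_B) − (Σ(ρt)_A − Σ(ρt)_B) / ρ_m.
Σt_A = 38.067 km; Σt_B = 36 km; Σ(ρt)_A = 105.27506; Σ(ρt)_B = 101.88 (in km·g cm⁻³).
e = (38.067 − 36) − (105.27506 − 101.88) / 3.39 = 1.07 km.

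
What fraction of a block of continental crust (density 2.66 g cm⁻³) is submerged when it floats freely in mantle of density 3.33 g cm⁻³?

Submerged fraction = ρ_obj/ρ_fluid = 2.66/3.33 = 79.9%.

79.9%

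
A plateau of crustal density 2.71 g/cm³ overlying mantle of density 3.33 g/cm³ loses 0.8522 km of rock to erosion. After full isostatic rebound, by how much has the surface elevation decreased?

Rebound u = e ρ_c/ρ_m = 0.8522 km × 2.71/3.33 = 0.6935 km.
Net surface drop = e − u = 0.8522 km − 0.6935 km = e (ρ_m − ρ_c)/ρ_m = 0.159 km.

0.159 km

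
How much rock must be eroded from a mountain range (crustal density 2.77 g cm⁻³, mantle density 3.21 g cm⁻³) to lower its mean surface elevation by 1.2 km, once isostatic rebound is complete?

Net drop Δ = e − u = e − e ρ_c/ρ_m = e (ρ_m − ρ_c)/ρ_m.
e = Δ ρ_m/(ρ_m − ρ_c) = 1.2 km × 3.21/0.44 = 8.75 km.

8.75 km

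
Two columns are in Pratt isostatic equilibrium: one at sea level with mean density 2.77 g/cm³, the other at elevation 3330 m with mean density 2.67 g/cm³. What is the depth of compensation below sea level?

ρ_ref D = ρ (D + h) → D (ρ_ref − ρ) = ρ h.
D = ρ h/(ρ_ref − ρ) = 2.67 × 3330 m/(2.77 − 2.67) = 88900 m.

88900 m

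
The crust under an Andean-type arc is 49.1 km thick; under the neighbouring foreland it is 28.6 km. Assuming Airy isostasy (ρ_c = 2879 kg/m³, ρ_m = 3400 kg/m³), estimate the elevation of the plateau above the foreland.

Excess crust Δ = 49.1 km − 28.6 km = 20.5 km, split between elevation h and root r with h + r = Δ.
Airy balance ρ_c h = (ρ_m − ρ_c) r gives r = h ρ_c/(ρ_m − ρ_c), so h (1 + ρ_c/(ρ_m − ρ_c)) = Δ, i.e. h = Δ (ρ_m − ρ_c)/ρ_m.
h = 20.5 km × 521/3400 = 3.14 km.

3.14 km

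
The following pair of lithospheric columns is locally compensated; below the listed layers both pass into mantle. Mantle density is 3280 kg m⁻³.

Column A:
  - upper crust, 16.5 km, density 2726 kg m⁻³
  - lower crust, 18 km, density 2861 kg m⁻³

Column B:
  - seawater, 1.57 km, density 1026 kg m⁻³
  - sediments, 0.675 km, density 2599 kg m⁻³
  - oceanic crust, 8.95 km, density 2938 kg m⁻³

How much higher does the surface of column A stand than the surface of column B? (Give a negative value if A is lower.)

2.93 km

For any compensation level in the mantle, the mantle terms cancel and isostasy reduces to e = (Σt_A − Σt_B) − (Σ(ρt)_A − Σ(ρt)_B) / ρ_m.
Σt_A = 34.5 km; Σt_B = 11.195 km; Σ(ρt)_A = 96477; Σ(ρt)_B = 29660.245 (in km·kg m⁻³).
e = (34.5 − 11.195) − (96477 − 29660.245) / 3280 = 2.93 km.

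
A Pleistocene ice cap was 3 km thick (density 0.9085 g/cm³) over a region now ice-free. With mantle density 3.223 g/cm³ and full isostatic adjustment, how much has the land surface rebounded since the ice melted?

Removing the load lets mantle flow back in; uplift u satisfies ρ_ice t = ρ_m u.
u = t ρ_ice/ρ_m = 3 km × 0.9085/3.223 = 0.846 km.

0.846 km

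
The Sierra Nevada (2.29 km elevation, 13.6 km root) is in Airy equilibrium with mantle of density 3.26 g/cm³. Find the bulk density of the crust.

2.79 g/cm³

ρ_c h = (ρ_m − ρ_c) r → ρ_c (h + r) = ρ_m r → ρ_c = ρ_m r / (h + r).
ρ_c = 3.26 × 13.6 km / (2.29 km + 13.6 km) = 2.79 g/cm³.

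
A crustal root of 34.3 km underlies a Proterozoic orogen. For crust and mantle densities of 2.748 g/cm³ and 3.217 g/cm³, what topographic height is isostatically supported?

Isostatic balance requires: ρ_c h = (ρ_m − ρ_c) r.
h = r (ρ_m − ρ_c) / ρ_c = 34.3 km × (3.217 − 2.748) / 2.748 = 5.85 km.

5.85 km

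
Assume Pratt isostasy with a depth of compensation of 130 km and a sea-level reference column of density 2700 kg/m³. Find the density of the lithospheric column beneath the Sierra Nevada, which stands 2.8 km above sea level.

2640 kg/m³

Pratt balance: ρ_ref D = ρ (D + h).
ρ = ρ_ref D/(D + h) = 2700 × 130 km/(130 km + 2.8 km) = 2640 kg/m³.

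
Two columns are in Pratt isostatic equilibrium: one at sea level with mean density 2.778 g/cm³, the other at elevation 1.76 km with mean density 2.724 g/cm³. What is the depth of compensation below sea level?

88.8 km

ρ_ref D = ρ (D + h) → D (ρ_ref − ρ) = ρ h.
D = ρ h/(ρ_ref − ρ) = 2.724 × 1.76 km/(2.778 − 2.724) = 88.8 km.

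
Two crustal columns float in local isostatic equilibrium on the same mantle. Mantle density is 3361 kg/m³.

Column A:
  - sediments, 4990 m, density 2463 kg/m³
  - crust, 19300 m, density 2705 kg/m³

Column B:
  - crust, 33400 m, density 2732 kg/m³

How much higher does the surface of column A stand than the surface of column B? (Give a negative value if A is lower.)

For any compensation level in the mantle, the mantle terms cancel and isostasy reduces to e = (Σt_A − Σt_B) − (Σ(ρt)_A − Σ(ρt)_B) / ρ_m.
Σt_A = 24290 m; Σt_B = 33400 m; Σ(ρt)_A = 64496870; Σ(ρt)_B = 91248800 (in m·kg/m³).
e = (24290 − 33400) − (64496870 − 91248800) / 3361 = −1150 m.

−1150 m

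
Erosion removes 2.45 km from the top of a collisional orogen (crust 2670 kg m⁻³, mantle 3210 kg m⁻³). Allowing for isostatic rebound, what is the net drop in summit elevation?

Rebound u = e ρ_c/ρ_m = 2.45 km × 2670/3210 = 2.038 km.
Net surface drop = e − u = 2.45 km − 2.038 km = e (ρ_m − ρ_c)/ρ_m = 0.412 km.

0.412 km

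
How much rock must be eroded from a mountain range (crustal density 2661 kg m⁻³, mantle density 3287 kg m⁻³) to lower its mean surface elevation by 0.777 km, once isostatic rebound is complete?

Net drop Δ = e − u = e − e ρ_c/ρ_m = e (ρ_m − ρ_c)/ρ_m.
e = Δ ρ_m/(ρ_m − ρ_c) = 0.777 km × 3287/626 = 4.08 km.

4.08 km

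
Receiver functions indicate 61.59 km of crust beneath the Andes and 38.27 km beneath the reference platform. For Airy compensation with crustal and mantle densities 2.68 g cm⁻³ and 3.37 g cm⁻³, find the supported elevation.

Excess crust Δ = 61.59 km − 38.27 km = 23.32 km, split between elevation h and root r with h + r = Δ.
Airy balance ρ_c h = (ρ_m − ρ_c) r gives r = h ρ_c/(ρ_m − ρ_c), so h (1 + ρ_c/(ρ_m − ρ_c)) = Δ, i.e. h = Δ (ρ_m − ρ_c)/ρ_m.
h = 23.32 km × 0.69/3.37 = 4.77 km.

4.77 km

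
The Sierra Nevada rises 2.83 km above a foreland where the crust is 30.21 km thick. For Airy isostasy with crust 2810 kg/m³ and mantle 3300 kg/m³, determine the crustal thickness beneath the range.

49.3 km

Root depth r = h ρ_c / (ρ_m − ρ_c) = 2.83 km × 2810 / 490 = 16.23 km.
Total thickness = T + h + r = 30.21 km + 2.83 km + 16.23 km = 49.3 km.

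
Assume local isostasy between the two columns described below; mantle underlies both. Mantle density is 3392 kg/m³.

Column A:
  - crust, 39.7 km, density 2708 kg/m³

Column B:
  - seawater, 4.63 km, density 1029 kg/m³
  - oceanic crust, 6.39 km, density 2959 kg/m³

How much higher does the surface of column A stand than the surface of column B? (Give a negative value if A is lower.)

For any compensation level in the mantle, the mantle terms cancel and isostasy reduces to e = (Σt_A − Σt_B) − (Σ(ρt)_A − Σ(ρt)_B) / ρ_m.
Σt_A = 39.7 km; Σt_B = 11.02 km; Σ(ρt)_A = 107507.6; Σ(ρt)_B = 23672.28 (in km·kg/m³).
e = (39.7 − 11.02) − (107507.6 − 23672.28) / 3392 = 3.96 km.

3.96 km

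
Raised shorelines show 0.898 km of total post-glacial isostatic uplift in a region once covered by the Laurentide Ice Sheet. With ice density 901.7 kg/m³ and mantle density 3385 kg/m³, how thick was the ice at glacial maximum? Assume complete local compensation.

u = t ρ_ice/ρ_m → t = u ρ_m/ρ_ice = 0.898 km × 3385/901.7 = 3.37 km.

3.37 km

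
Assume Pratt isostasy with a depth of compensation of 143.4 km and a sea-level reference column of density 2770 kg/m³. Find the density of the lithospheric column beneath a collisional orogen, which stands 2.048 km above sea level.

Pratt balance: ρ_ref D = ρ (D + h).
ρ = ρ_ref D/(D + h) = 2770 × 143.4 km/(143.4 km + 2.048 km) = 2730 kg/m³.

2730 kg/m³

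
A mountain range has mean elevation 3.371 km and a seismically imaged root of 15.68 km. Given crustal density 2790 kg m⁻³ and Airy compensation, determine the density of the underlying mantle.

3390 kg m⁻³

Airy balance: ρ_c h = (ρ_m − ρ_c) r → ρ_m = ρ_c (1 + h/r).
ρ_m = 2790 × (1 + 3.371 km/15.68 km) = 3390 kg m⁻³.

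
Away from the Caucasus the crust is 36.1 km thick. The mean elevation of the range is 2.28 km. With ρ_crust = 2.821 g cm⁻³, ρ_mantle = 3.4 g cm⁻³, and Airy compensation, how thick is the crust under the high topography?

49.5 km

Root depth r = h ρ_c / (ρ_m − ρ_c) = 2.28 km × 2.821 / 0.579 = 11.11 km.
Total thickness = T + h + r = 36.1 km + 2.28 km + 11.11 km = 49.5 km.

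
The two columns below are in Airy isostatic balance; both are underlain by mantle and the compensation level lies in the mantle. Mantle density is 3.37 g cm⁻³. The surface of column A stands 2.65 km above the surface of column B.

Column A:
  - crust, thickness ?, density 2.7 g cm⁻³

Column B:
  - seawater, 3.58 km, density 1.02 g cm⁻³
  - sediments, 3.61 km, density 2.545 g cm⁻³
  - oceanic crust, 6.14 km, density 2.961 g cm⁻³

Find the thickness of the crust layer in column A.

Take the compensation level at the base of the deeper column (depth z_c below the surface of column A) and equate Σ ρ_i t_i down to z_c; mantle fills any gap and the z_c terms cancel.
Column A: x×2.7 + (z_c − 0 − x)×3.37
Column B: 2.65×0 + 3.58×1.02 + 3.61×2.545 + 6.14×2.961 + (z_c − 2.65 − 13.33)×3.37
The z_c×3.37 term appears on both sides and cancels. Collect the known terms of each column as K = Σ(ρt)_known − 3.37 × (depth of known layers): K_A = 0 − 3.37×0 = 0; K_B = 31.01959 − 3.37×(2.65 + 13.33) = −22.83301.
Balance: K_A − x×(3.37 − 2.7) = K_B, so x = (K_A − K_B)/(3.37 − 2.7) = 22.833/0.67 = 34.1 km.

34.1 km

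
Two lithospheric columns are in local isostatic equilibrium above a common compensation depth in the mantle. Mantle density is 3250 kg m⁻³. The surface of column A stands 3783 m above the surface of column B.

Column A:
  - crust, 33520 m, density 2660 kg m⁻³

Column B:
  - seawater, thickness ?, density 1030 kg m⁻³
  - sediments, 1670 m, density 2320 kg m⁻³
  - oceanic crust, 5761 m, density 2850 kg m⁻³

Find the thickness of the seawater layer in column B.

1630 m

Take the compensation level at the base of the deeper column (depth z_c below the surface of column A) and equate Σ ρ_i t_i down to z_c; mantle fills any gap and the z_c terms cancel.
Column A: 33520×2660 + (z_c − 33520)×3250
Column B: 3783×0 + x×1030 + 1670×2320 + 5761×2850 + (z_c − 3783 − 7431 − x)×3250
The z_c×3250 term appears on both sides and cancels. Collect the known terms of each column as K = Σ(ρt)_known − 3250 × (depth of known layers): K_A = 89163200 − 3250×33520 = −19776800; K_B = 20293250 − 3250×(3783 + 7431) = −16152250.
Balance: K_A = K_B − x×(3250 − 1030), so x = (K_B − K_A)/(3250 − 1030) = 3624550/2220 = 1630 m.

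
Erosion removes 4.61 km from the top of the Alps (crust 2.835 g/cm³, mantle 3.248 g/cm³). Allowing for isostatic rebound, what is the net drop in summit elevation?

Rebound u = e ρ_c/ρ_m = 4.61 km × 2.835/3.248 = 4.024 km.
Net surface drop = e − u = 4.61 km − 4.024 km = e (ρ_m − ρ_c)/ρ_m = 0.586 km.

0.586 km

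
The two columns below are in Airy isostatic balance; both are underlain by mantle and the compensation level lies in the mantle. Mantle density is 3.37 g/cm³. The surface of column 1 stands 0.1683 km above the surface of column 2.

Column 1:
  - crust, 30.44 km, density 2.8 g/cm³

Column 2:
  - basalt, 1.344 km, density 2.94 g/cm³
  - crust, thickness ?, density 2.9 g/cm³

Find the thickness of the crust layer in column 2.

34.5 km

Take the compensation level at the base of the deeper column (depth z_c below the surface of column 1) and equate Σ ρ_i t_i down to z_c; mantle fills any gap and the z_c terms cancel.
Column 1: 30.44×2.8 + (z_c − 30.44)×3.37
Column 2: 0.1683×0 + 1.344×2.94 + x×2.9 + (z_c − 0.1683 − 1.344 − x)×3.37
The z_c×3.37 term appears on both sides and cancels. Collect the known terms of each column as K = Σ(ρt)_known − 3.37 × (depth of known layers): K_1 = 85.232 − 3.37×30.44 = −17.3508; K_2 = 3.95136 − 3.37×(0.1683 + 1.344) = −1.145091.
Balance: K_1 = K_2 − x×(3.37 − 2.9), so x = (K_2 − K_1)/(3.37 − 2.9) = 16.2057/0.47 = 34.5 km.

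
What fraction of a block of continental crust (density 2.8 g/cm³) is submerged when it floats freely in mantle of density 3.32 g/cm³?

84.3%

Submerged fraction = ρ_obj/ρ_fluid = 2.8/3.32 = 84.3%.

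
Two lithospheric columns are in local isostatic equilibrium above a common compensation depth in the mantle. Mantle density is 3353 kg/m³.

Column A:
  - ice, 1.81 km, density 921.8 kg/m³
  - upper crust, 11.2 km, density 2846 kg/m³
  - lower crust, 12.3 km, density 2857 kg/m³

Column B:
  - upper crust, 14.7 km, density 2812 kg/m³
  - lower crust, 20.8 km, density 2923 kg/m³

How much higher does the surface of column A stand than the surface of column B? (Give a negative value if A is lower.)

−0.214 km

For any compensation level in the mantle, the mantle terms cancel and isostasy reduces to e = (Σt_A − Σt_B) − (Σ(ρt)_A − Σ(ρt)_B) / ρ_m.
Σt_A = 25.31 km; Σt_B = 35.5 km; Σ(ρt)_A = 68684.758; Σ(ρt)_B = 102134.8 (in km·kg/m³).
e = (25.31 − 35.5) − (68684.758 − 102134.8) / 3353 = −0.214 km.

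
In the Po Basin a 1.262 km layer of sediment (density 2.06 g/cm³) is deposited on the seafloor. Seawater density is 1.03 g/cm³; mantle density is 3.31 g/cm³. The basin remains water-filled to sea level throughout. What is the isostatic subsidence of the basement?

0.57 km

Submarine loading: the sediment displaces seawater, and the subsidence is in turn flooded, so s (ρ_m − ρ_w) = t (ρ_sed − ρ_w).
s = 1.262 km × (2.06 − 1.03) / (3.31 − 1.03) = 0.57 km.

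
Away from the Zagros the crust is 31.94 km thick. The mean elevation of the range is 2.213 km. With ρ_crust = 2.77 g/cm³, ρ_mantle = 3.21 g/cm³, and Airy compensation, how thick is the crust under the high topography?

48.1 km

Root depth r = h ρ_c / (ρ_m − ρ_c) = 2.213 km × 2.77 / 0.44 = 13.93 km.
Total thickness = T + h + r = 31.94 km + 2.213 km + 13.93 km = 48.1 km.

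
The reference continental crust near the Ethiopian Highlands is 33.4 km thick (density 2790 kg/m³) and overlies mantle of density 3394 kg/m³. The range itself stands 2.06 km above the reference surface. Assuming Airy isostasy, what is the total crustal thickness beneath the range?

45 km

Root depth r = h ρ_c / (ρ_m − ρ_c) = 2.06 km × 2790 / 604 = 9.516 km.
Total thickness = T + h + r = 33.4 km + 2.06 km + 9.516 km = 45 km.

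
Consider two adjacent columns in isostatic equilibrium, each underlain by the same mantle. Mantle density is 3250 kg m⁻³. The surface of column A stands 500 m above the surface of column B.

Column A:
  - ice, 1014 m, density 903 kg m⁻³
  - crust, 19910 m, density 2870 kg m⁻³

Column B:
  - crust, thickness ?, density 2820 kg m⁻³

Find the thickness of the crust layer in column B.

19400 m

Take the compensation level at the base of the deeper column (depth z_c below the surface of column A) and equate Σ ρ_i t_i down to z_c; mantle fills any gap and the z_c terms cancel.
Column A: 1014×903 + 19910×2870 + (z_c − 20924)×3250
Column B: 500×0 + x×2820 + (z_c − 500 − 0 − x)×3250
The z_c×3250 term appears on both sides and cancels. Collect the known terms of each column as K = Σ(ρt)_known − 3250 × (depth of known layers): K_A = 58057342 − 3250×20924 = −9945658; K_B = 0 − 3250×(500 + 0) = −1625000.
Balance: K_A = K_B − x×(3250 − 2820), so x = (K_B − K_A)/(3250 − 2820) = 8320660/430 = 19400 m.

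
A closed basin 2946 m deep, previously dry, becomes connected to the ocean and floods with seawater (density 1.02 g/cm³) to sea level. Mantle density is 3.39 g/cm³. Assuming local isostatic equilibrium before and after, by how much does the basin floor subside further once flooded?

1270 m

After flooding the water column is d + s deep. Its weight must equal the weight of mantle displaced by the extra subsidence s: (d + s) ρ_w = s ρ_m.
s = d ρ_w / (ρ_m − ρ_w) = 2946 m × 1.02/(3.39 − 1.02) = 1270 m.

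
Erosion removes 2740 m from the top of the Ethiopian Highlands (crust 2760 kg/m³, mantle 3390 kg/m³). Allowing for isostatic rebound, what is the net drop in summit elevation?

509 m

Rebound u = e ρ_c/ρ_m = 2740 m × 2760/3390 = 2231 m.
Net surface drop = e − u = 2740 m − 2231 m = e (ρ_m − ρ_c)/ρ_m = 509 m.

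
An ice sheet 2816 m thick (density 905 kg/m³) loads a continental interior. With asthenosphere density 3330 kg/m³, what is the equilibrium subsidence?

765 m

By Archimedes' principle applied to the lithosphere: the ice load ρ_ice t is balanced by mantle displaced below, ρ_m s.
s = t ρ_ice / ρ_m = 2816 m × 905/3330 = 765 m.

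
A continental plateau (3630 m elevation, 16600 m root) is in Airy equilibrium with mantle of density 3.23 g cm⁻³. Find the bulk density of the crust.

2.65 g cm⁻³

ρ_c h = (ρ_m − ρ_c) r → ρ_c (h + r) = ρ_m r → ρ_c = ρ_m r / (h + r).
ρ_c = 3.23 × 16600 m / (3630 m + 16600 m) = 2.65 g cm⁻³.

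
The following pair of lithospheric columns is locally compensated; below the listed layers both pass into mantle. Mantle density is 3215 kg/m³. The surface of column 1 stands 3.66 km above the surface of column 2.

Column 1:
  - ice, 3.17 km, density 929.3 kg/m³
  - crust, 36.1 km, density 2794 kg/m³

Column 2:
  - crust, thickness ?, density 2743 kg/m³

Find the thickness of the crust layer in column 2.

22.6 km

Take the compensation level at the base of the deeper column (depth z_c below the surface of column 1) and equate Σ ρ_i t_i down to z_c; mantle fills any gap and the z_c terms cancel.
Column 1: 3.17×929.3 + 36.1×2794 + (z_c − 39.27)×3215
Column 2: 3.66×0 + x×2743 + (z_c − 3.66 − 0 − x)×3215
The z_c×3215 term appears on both sides and cancels. Collect the known terms of each column as K = Σ(ρt)_known − 3215 × (depth of known layers): K_1 = 103809.281 − 3215×39.27 = −22443.769; K_2 = 0 − 3215×(3.66 + 0) = −11766.9.
Balance: K_1 = K_2 − x×(3215 − 2743), so x = (K_2 − K_1)/(3215 − 2743) = 10676.9/472 = 22.6 km.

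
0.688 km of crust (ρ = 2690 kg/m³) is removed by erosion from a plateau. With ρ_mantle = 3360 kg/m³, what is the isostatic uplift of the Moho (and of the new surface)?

Unloading: uplift u = e ρ_c/ρ_m = 0.688 km × 2690/3360 = 0.551 km.

0.551 km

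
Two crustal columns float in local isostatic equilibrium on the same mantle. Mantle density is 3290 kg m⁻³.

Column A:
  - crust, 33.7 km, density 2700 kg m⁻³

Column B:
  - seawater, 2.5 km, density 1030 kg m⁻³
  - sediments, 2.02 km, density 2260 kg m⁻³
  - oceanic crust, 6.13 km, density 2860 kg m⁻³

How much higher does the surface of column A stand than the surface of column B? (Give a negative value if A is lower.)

For any compensation level in the mantle, the mantle terms cancel and isostasy reduces to e = (Σt_A − Σt_B) − (Σ(ρt)_A − Σ(ρt)_B) / ρ_m.
Σt_A = 33.7 km; Σt_B = 10.65 km; Σ(ρt)_A = 90990; Σ(ρt)_B = 24672 (in km·kg m⁻³).
e = (33.7 − 10.65) − (90990 − 24672) / 3290 = 2.89 km.

2.89 km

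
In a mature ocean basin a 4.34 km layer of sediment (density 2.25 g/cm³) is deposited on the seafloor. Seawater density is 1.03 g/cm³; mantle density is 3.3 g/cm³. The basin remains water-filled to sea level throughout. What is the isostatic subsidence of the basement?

2.33 km

Submarine loading: the sediment displaces seawater, and the subsidence is in turn flooded, so s (ρ_m − ρ_w) = t (ρ_sed − ρ_w).
s = 4.34 km × (2.25 − 1.03) / (3.3 − 1.03) = 2.33 km.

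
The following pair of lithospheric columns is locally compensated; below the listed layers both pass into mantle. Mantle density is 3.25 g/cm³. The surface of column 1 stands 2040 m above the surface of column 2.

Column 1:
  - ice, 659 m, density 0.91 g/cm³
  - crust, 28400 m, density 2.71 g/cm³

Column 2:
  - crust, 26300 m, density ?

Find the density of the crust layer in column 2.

2.86 g/cm³

Take the compensation level at the base of the deeper column (depth z_c below the surface of column 1) and equate Σ ρ_i t_i down to z_c; mantle fills any gap and the z_c terms cancel.
Column 1: 659×0.91 + 28400×2.71 + (z_c − 29059)×3.25
Column 2: 2040×0 + 26300×ρ + (z_c − 2040 − 26300)×3.25
The z_c×3.25 term appears on both sides and cancels. Collect the known terms of each column as K = Σ(ρt)_known − 3.25 × (depth of known layers): K_1 = 77563.69 − 3.25×29059 = −16878.06; K_2 = 0 − 3.25×(2040 + 26300) = −92105.
Balance: K_1 = K_2 + 26300×ρ, so ρ = (K_1 − K_2)/26300 = 75226.9/26300 = 2.86 g/cm³.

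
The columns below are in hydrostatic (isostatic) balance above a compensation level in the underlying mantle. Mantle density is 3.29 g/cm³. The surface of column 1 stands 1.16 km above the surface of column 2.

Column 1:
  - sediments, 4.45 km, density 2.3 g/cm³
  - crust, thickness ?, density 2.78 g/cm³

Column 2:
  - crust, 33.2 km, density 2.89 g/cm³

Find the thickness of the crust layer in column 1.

Take the compensation level at the base of the deeper column (depth z_c below the surface of column 1) and equate Σ ρ_i t_i down to z_c; mantle fills any gap and the z_c terms cancel.
Column 1: 4.45×2.3 + x×2.78 + (z_c − 4.45 − x)×3.29
Column 2: 1.16×0 + 33.2×2.89 + (z_c − 1.16 − 33.2)×3.29
The z_c×3.29 term appears on both sides and cancels. Collect the known terms of each column as K = Σ(ρt)_known − 3.29 × (depth of known layers): K_1 = 10.235 − 3.29×4.45 = −4.4055; K_2 = 95.948 − 3.29×(1.16 + 33.2) = −17.0964.
Balance: K_1 − x×(3.29 − 2.78) = K_2, so x = (K_1 − K_2)/(3.29 − 2.78) = 12.6909/0.51 = 24.9 km.

24.9 km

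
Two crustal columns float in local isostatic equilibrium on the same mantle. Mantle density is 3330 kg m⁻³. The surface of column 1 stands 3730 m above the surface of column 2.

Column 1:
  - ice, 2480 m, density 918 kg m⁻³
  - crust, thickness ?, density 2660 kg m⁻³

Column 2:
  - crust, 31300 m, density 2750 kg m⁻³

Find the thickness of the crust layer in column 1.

36700 m

Take the compensation level at the base of the deeper column (depth z_c below the surface of column 1) and equate Σ ρ_i t_i down to z_c; mantle fills any gap and the z_c terms cancel.
Column 1: 2480×918 + x×2660 + (z_c − 2480 − x)×3330
Column 2: 3730×0 + 31300×2750 + (z_c − 3730 − 31300)×3330
The z_c×3330 term appears on both sides and cancels. Collect the known terms of each column as K = Σ(ρt)_known − 3330 × (depth of known layers): K_1 = 2276640 − 3330×2480 = −5981760; K_2 = 86075000 − 3330×(3730 + 31300) = −30574900.
Balance: K_1 − x×(3330 − 2660) = K_2, so x = (K_1 − K_2)/(3330 − 2660) = 24593100/670 = 36700 m.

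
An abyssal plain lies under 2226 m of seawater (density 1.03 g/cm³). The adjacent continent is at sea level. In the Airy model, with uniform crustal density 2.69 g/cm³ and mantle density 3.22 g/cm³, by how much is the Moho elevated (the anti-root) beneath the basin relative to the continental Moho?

6970 m

Equating mass per unit area of the two columns: replacing crust with seawater at the top is compensated by replacing crust with mantle at the base: d (ρ_c − ρ_w) = a (ρ_m − ρ_c).
a = d (ρ_c − ρ_w)/(ρ_m − ρ_c) = 2226 m × 1.66/0.53 = 6970 m.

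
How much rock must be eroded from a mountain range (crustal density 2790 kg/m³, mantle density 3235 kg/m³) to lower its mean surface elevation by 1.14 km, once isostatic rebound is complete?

8.29 km

Net drop Δ = e − u = e − e ρ_c/ρ_m = e (ρ_m − ρ_c)/ρ_m.
e = Δ ρ_m/(ρ_m − ρ_c) = 1.14 km × 3235/445 = 8.29 km.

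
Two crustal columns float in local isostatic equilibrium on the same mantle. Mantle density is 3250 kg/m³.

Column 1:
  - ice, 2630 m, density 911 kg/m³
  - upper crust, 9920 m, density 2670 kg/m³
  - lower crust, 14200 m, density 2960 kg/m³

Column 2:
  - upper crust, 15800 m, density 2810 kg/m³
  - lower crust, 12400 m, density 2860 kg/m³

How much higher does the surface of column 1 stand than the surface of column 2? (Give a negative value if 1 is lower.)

1300 m

For any compensation level in the mantle, the mantle terms cancel and isostasy reduces to e = (Σt_1 − Σt_2) − (Σ(ρt)_1 − Σ(ρt)_2) / ρ_m.
Σt_1 = 26750 m; Σt_2 = 28200 m; Σ(ρt)_1 = 70914330; Σ(ρt)_2 = 79862000 (in m·kg/m³).
e = (26750 − 28200) − (70914330 − 79862000) / 3250 = 1300 m.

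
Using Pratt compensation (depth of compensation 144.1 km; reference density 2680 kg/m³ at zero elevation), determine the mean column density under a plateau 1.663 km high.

2650 kg/m³

Pratt balance: ρ_ref D = ρ (D + h).
ρ = ρ_ref D/(D + h) = 2680 × 144.1 km/(144.1 km + 1.663 km) = 2650 kg/m³.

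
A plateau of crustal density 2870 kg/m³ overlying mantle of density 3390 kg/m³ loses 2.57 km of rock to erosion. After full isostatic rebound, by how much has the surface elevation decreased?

0.394 km

Rebound u = e ρ_c/ρ_m = 2.57 km × 2870/3390 = 2.176 km.
Net surface drop = e − u = 2.57 km − 2.176 km = e (ρ_m − ρ_c)/ρ_m = 0.394 km.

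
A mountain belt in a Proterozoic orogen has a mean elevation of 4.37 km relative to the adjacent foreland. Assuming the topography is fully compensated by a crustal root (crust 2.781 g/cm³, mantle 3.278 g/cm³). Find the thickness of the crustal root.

Equating mass per unit area of the two columns: the weight of the topography is balanced by the buoyancy of the root, ρ_c h = (ρ_m − ρ_c) r.
r = h · ρ_c / (ρ_m − ρ_c) = 4.37 km × 2.781 / (3.278 − 2.781) = 24.5 km.

24.5 km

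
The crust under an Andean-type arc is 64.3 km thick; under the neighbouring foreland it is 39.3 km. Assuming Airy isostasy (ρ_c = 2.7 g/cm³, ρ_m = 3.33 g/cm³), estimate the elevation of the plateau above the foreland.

Excess crust Δ = 64.3 km − 39.3 km = 25 km, split between elevation h and root r with h + r = Δ.
Airy balance ρ_c h = (ρ_m − ρ_c) r gives r = h ρ_c/(ρ_m − ρ_c), so h (1 + ρ_c/(ρ_m − ρ_c)) = Δ, i.e. h = Δ (ρ_m − ρ_c)/ρ_m.
h = 25 km × 0.63/3.33 = 4.73 km.

4.73 km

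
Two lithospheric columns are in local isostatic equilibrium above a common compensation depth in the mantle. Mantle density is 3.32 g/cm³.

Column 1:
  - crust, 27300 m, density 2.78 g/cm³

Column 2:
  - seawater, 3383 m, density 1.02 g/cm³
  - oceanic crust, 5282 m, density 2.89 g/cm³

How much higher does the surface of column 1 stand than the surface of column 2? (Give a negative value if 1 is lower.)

1410 m

For any compensation level in the mantle, the mantle terms cancel and isostasy reduces to e = (Σt_1 − Σt_2) − (Σ(ρt)_1 − Σ(ρt)_2) / ρ_m.
Σt_1 = 27300 m; Σt_2 = 8665 m; Σ(ρt)_1 = 75894; Σ(ρt)_2 = 18715.64 (in m·g/cm³).
e = (27300 − 8665) − (75894 − 18715.64) / 3.32 = 1410 m.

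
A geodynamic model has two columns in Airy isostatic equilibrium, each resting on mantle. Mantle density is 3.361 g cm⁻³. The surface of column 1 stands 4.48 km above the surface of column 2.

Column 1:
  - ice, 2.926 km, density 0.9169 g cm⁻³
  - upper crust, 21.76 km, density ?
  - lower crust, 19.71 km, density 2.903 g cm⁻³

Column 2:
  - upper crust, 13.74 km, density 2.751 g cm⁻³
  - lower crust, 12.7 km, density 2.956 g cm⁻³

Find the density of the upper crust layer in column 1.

2.79 g cm⁻³

Take the compensation level at the base of the deeper column (depth z_c below the surface of column 1) and equate Σ ρ_i t_i down to z_c; mantle fills any gap and the z_c terms cancel.
Column 1: 2.926×0.9169 + 21.76×ρ + 19.71×2.903 + (z_c − 44.396)×3.361
Column 2: 4.48×0 + 13.74×2.751 + 12.7×2.956 + (z_c − 4.48 − 26.44)×3.361
The z_c×3.361 term appears on both sides and cancels. Collect the known terms of each column as K = Σ(ρt)_known − 3.361 × (depth of known layers): K_1 = 59.9009794 − 3.361×44.396 = −89.3139766; K_2 = 75.33994 − 3.361×(4.48 + 26.44) = −28.58218.
Balance: K_1 + 21.76×ρ = K_2, so ρ = (K_2 − K_1)/21.76 = 60.7318/21.76 = 2.79 g cm⁻³.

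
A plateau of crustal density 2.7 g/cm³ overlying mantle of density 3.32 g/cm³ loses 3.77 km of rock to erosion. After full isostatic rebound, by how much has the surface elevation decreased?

Rebound u = e ρ_c/ρ_m = 3.77 km × 2.7/3.32 = 3.066 km.
Net surface drop = e − u = 3.77 km − 3.066 km = e (ρ_m − ρ_c)/ρ_m = 0.704 km.

0.704 km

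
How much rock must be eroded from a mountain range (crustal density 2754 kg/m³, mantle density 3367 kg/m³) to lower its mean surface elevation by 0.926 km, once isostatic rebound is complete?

Net drop Δ = e − u = e − e ρ_c/ρ_m = e (ρ_m − ρ_c)/ρ_m.
e = Δ ρ_m/(ρ_m − ρ_c) = 0.926 km × 3367/613 = 5.09 km.

5.09 km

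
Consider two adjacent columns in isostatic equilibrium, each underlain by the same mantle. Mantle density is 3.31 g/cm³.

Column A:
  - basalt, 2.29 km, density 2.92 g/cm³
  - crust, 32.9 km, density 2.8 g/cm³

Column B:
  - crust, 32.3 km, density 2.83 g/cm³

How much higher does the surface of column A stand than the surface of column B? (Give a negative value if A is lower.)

For any compensation level in the mantle, the mantle terms cancel and isostasy reduces to e = (Σt_A − Σt_B) − (Σ(ρt)_A − Σ(ρt)_B) / ρ_m.
Σt_A = 35.19 km; Σt_B = 32.3 km; Σ(ρt)_A = 98.8068; Σ(ρt)_B = 91.409 (in km·g/cm³).
e = (35.19 − 32.3) − (98.8068 − 91.409) / 3.31 = 0.655 km.

0.655 km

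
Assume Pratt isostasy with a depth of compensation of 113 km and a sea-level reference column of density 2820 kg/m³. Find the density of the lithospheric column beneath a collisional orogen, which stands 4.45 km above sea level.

Pratt balance: ρ_ref D = ρ (D + h).
ρ = ρ_ref D/(D + h) = 2820 × 113 km/(113 km + 4.45 km) = 2710 kg/m³.

2710 kg/m³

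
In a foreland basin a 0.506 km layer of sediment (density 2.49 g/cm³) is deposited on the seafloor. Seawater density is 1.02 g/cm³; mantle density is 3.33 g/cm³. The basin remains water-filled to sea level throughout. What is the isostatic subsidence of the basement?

Submarine loading: the sediment displaces seawater, and the subsidence is in turn flooded, so s (ρ_m − ρ_w) = t (ρ_sed − ρ_w).
s = 0.506 km × (2.49 − 1.02) / (3.33 − 1.02) = 0.322 km.

0.322 km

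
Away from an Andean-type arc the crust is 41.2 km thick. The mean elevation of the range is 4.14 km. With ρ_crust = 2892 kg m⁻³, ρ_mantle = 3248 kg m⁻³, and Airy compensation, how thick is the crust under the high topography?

Root depth r = h ρ_c / (ρ_m − ρ_c) = 4.14 km × 2892 / 356 = 33.63 km.
Total thickness = T + h + r = 41.2 km + 4.14 km + 33.63 km = 79 km.

79 km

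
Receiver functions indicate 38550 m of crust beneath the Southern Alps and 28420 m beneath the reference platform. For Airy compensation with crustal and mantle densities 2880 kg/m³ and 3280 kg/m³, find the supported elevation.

1240 m

Excess crust Δ = 38550 m − 28420 m = 10130 m, split between elevation h and root r with h + r = Δ.
Airy balance ρ_c h = (ρ_m − ρ_c) r gives r = h ρ_c/(ρ_m − ρ_c), so h (1 + ρ_c/(ρ_m − ρ_c)) = Δ, i.e. h = Δ (ρ_m − ρ_c)/ρ_m.
h = 10130 m × 400/3280 = 1240 m.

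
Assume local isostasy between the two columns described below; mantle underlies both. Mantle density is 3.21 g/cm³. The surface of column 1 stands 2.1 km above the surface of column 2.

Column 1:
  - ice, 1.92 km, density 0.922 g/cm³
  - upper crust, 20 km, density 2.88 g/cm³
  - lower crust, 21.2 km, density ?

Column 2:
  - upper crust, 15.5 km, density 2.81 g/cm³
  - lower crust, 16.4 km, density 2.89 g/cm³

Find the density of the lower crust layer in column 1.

Take the compensation level at the base of the deeper column (depth z_c below the surface of column 1) and equate Σ ρ_i t_i down to z_c; mantle fills any gap and the z_c terms cancel.
Column 1: 1.92×0.922 + 20×2.88 + 21.2×ρ + (z_c − 43.12)×3.21
Column 2: 2.1×0 + 15.5×2.81 + 16.4×2.89 + (z_c − 2.1 − 31.9)×3.21
The z_c×3.21 term appears on both sides and cancels. Collect the known terms of each column as K = Σ(ρt)_known − 3.21 × (depth of known layers): K_1 = 59.37024 − 3.21×43.12 = −79.04496; K_2 = 90.951 − 3.21×(2.1 + 31.9) = −18.189.
Balance: K_1 + 21.2×ρ = K_2, so ρ = (K_2 − K_1)/21.2 = 60.856/21.2 = 2.87 g/cm³.

2.87 g/cm³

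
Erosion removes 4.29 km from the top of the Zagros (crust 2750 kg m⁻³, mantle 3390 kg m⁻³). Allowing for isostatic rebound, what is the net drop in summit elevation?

0.81 km

Rebound u = e ρ_c/ρ_m = 4.29 km × 2750/3390 = 3.48 km.
Net surface drop = e − u = 4.29 km − 3.48 km = e (ρ_m − ρ_c)/ρ_m = 0.81 km.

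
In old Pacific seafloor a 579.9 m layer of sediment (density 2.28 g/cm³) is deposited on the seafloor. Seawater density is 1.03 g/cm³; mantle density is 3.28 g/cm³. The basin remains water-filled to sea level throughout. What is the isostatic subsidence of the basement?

322 m

Submarine loading: the sediment displaces seawater, and the subsidence is in turn flooded, so s (ρ_m − ρ_w) = t (ρ_sed − ρ_w).
s = 579.9 m × (2.28 − 1.03) / (3.28 − 1.03) = 322 m.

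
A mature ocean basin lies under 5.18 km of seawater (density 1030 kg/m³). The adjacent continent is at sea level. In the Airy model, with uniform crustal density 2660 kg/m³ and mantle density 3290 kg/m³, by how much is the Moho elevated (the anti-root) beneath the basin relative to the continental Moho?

13.4 km

By Archimedes' principle applied to the lithosphere: replacing crust with seawater at the top is compensated by replacing crust with mantle at the base: d (ρ_c − ρ_w) = a (ρ_m − ρ_c).
a = d (ρ_c − ρ_w)/(ρ_m − ρ_c) = 5.18 km × 1630/630 = 13.4 km.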